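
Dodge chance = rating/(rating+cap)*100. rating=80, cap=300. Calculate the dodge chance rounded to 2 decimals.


dodge% = 80 / (80 + 300) * 100
= 80 / 380 * 100
= 0.210526 * 100
= 21.05%

21.05%


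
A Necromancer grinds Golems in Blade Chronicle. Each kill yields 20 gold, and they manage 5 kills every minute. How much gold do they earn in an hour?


Gold per minute = 20 * 5 = 100
Gold per hour = 100 * 60 = 6000

6000 gold/hour


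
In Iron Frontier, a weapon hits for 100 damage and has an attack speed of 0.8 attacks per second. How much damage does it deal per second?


DPS = damage * attack_speed
= 100 * 0.8
= 80.0

80.0 DPS


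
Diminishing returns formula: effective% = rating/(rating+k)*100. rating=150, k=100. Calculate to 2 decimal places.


effective% = rating / (rating + k) * 100
= 150 / (150 + 100) * 100
= 150 / 250 * 100
= 0.6 * 100
= 60.00%

60.00%


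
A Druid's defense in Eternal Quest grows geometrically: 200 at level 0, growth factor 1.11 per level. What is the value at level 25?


value = base * growth^level
= 200 * 1.11^25
= 200 * 13.585464
= 2717.09

2717.09 defense


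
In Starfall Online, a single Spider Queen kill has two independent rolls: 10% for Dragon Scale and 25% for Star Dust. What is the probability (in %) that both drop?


For independent events, P(both) = P(A) * P(B)
= 10% * 25%
= 250 / 100 %
= 2.5%

2.5%


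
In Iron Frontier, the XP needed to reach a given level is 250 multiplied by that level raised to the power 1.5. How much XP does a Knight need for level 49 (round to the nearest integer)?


XP = 250 * level^1.5
Substitute level = 49:
XP = 250 * 49^1.5
= 250 * 343.0
= 85750

85750 XP


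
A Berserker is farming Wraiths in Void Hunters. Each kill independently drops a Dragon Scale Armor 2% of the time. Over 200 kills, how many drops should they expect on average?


Expected drops = kills * (drop_rate / 100)
= 200 * (2 / 100)
= 200 * 0.02
= 4.0

4.0 drops


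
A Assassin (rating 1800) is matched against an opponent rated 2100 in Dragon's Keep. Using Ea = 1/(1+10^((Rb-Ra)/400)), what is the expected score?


Elo expected score: Ea = 1/(1 + 10^((Rb-Ra)/400))
Rb - Ra = 2100 - 1800 = 300
(Rb-Ra)/400 = 300/400 = 0.75
10^0.75 = 5.623413
Ea = 1/(1 + 5.623413) = 1/6.623413 = 0.1510

0.1510


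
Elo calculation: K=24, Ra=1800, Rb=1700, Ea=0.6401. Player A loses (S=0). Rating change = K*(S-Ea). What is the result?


Elo update: delta = K * (S - Ea), where S = 0 (loses)
S - Ea = 0 - 0.6401 = -0.6401
Rating change = 24 * -0.6401
= -15.36

-15.36 rating points


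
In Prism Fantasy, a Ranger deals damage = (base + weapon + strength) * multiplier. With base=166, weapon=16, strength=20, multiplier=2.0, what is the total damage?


Sum base + weapon + str = 166 + 16 + 20 = 202
Multiply by 2.0:
202 * 2.0 = 404.0

404.0 damage


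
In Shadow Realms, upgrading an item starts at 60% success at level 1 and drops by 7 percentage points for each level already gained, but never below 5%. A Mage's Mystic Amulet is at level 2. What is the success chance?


raw_rate = 60 - 7 * (2 - 1)
= 60 - 7 * 1
= 60 - 7
= 53
Apply floor: max(53, 5) = 53%

53%


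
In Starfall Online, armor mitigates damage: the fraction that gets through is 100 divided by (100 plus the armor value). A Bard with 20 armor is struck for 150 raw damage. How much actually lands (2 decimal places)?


actual = 150 * 100 / (100 + 20)
= 150 * 100 / 120
= 15000 / 120
= 125.00

125.00 damage


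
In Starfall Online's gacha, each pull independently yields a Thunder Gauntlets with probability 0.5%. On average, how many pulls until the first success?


Expected pulls for a geometric distribution = 1/p = 100 / rate%
= 100 / 0.5
= 200.0

200.0 pulls


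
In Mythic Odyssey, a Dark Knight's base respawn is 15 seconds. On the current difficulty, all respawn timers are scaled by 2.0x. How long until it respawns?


Respawn time = base * multiplier
= 15 * 2.0
= 30.0 seconds

30.0 seconds


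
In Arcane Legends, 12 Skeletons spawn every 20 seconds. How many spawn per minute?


Spawns per minute = count * (60 / interval)
= 12 * (60 / 20)
= 12 * 3.0
= 36.0

36.0 per minute


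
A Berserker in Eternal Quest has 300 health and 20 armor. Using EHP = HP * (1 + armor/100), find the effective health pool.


EHP = 300 * (1 + 20/100)
= 300 * (1 + 0.2)
= 300 * 1.2
= 360.0

360.0 EHP


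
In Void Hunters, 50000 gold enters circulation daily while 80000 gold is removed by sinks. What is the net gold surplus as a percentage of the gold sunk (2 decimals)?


Net gold = 50000 - 80000 = -30000
Inflation rate = net / sunk * 100 = -30000 / 80000 * 100
= -0.375 * 100
= -37.50%

-37.50%


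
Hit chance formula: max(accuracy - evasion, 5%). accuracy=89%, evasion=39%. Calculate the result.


accuracy - evasion = 89 - 39 = 50
Apply floor: max(50, 5) = 50
Hit chance = 50%

50%


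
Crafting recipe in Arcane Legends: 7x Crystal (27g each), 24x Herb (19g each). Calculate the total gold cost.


Cost breakdown:
  Crystal: 7 * 27 = 189
  Herb: 24 * 19 = 456
Total = 189 + 456 = 645

645 gold


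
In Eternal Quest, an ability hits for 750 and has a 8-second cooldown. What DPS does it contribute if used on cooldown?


DPS = damage / cooldown
= 750 / 8
= 93.75

93.75 DPS


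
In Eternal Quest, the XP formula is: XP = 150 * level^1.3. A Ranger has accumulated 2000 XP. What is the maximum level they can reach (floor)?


XP = 150 * level^1.3, so level = (XP / 150)^(1/1.3)
= (2000 / 150)^(1/1.3)
= 13.3333^0.7692
= 7.3339
Floor: level = 7

level 7


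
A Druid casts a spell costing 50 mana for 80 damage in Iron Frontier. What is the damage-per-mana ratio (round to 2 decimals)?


Efficiency = damage / mana
= 80 / 50
= 1.60

1.60 dmg/mana


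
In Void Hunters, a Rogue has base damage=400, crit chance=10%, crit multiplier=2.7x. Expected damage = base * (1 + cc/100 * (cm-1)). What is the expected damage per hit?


E[dmg] = base * (1 + crit_chance * (crit_mult - 1))
cc as decimal = 10/100 = 0.1
cm - 1 = 2.7 - 1 = 1.7
Bonus factor = 0.1 * 1.7 = 0.17
Total multiplier = 1 + 0.17 = 1.17
Expected damage = 400 * 1.17 = 468.00

468.00 damage


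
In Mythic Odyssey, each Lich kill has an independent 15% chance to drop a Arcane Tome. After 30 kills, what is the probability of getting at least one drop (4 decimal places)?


P(at least one) = 1 - P(none) = 1 - (1-p)^n
p = 15/100 = 0.15
1 - p = 0.85
(1 - p)^30 = 0.85^30 = 0.007631
P(at least one) = 1 - 0.007631 = 0.9924

0.9924


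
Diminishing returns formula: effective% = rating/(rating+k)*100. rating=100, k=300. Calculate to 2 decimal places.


effective% = rating / (rating + k) * 100
= 100 / (100 + 300) * 100
= 100 / 400 * 100
= 0.25 * 100
= 25.00%

25.00%


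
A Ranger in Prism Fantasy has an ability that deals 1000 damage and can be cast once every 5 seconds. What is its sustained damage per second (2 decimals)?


DPS = damage / cooldown
= 1000 / 5
= 200.00

200.00 DPS


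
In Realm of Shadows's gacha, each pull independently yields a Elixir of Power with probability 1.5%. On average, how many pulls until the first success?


Expected pulls for a geometric distribution = 1/p = 100 / rate%
= 100 / 1.5
= 66.67

66.67 pulls


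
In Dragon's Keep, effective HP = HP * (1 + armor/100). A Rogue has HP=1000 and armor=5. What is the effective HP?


EHP = 1000 * (1 + 5/100)
= 1000 * (1 + 0.05)
= 1000 * 1.05
= 1050.0

1050.0 EHP


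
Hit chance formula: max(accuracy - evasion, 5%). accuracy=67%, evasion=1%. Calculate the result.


accuracy - evasion = 67 - 1 = 66
Apply floor: max(66, 5) = 66
Hit chance = 66%

66%


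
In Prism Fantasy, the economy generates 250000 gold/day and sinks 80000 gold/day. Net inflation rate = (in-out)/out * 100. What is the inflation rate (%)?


Net gold = 250000 - 80000 = 170000
Inflation rate = net / sunk * 100 = 170000 / 80000 * 100
= 2.125 * 100
= 212.50%

212.50%


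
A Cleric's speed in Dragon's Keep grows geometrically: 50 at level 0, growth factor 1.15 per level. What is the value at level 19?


value = base * growth^level
= 50 * 1.15^19
= 50 * 14.231772
= 711.59

711.59 speed


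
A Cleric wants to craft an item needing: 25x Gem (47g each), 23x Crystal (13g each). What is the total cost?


Cost breakdown:
  Gem: 25 * 47 = 1175
  Crystal: 23 * 13 = 299
Total = 1175 + 299 = 1474

1474 gold


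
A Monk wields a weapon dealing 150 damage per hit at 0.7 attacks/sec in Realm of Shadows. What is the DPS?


DPS = damage * attack_speed
= 150 * 0.7
= 105.0

105.0 DPS


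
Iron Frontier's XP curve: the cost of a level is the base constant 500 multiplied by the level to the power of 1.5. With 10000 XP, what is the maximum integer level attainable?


XP = 500 * level^1.5, so level = (XP / 500)^(1/1.5)
= (10000 / 500)^(1/1.5)
= 20.0^0.6667
= 7.3681
Floor: level = 7

level 7


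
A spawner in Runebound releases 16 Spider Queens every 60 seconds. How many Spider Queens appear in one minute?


Spawns per minute = count * (60 / interval)
= 16 * (60 / 60)
= 16 * 1.0
= 16.0

16.0 per minute


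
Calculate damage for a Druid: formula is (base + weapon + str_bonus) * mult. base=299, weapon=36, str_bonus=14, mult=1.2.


Sum base + weapon + str = 299 + 36 + 14 = 349
Multiply by 1.2:
349 * 1.2 = 418.8

418.8 damage


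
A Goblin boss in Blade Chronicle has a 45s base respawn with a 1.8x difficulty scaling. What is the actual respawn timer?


Respawn time = base * multiplier
= 45 * 1.8
= 81.0 seconds

81.0 seconds


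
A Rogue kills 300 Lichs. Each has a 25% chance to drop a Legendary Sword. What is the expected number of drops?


Expected drops = kills * (drop_rate / 100)
= 300 * (25 / 100)
= 300 * 0.25
= 75.0

75.0 drops


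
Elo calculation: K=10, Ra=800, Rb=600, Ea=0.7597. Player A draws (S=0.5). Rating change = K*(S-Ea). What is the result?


Elo update: delta = K * (S - Ea), where S = 0.5 (draws)
S - Ea = 0.5 - 0.7597 = -0.2597
Rating change = 10 * -0.2597
= -2.60

-2.60 rating points


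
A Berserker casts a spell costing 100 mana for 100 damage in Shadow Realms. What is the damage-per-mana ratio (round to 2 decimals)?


Efficiency = damage / mana
= 100 / 100
= 1.00

1.00 dmg/mana


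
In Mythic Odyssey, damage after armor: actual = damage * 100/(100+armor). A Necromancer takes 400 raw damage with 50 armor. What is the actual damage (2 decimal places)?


actual = 400 * 100 / (100 + 50)
= 400 * 100 / 150
= 40000 / 150
= 266.67

266.67 damage


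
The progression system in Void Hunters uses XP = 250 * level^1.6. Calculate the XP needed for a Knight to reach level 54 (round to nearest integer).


XP = 250 * level^1.6
Substitute level = 54:
XP = 250 * 54^1.6
= 250 * 591.3301
= 147833

147833 XP


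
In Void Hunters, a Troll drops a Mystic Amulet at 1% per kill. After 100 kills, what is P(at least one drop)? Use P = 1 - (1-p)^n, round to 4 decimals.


P(at least one) = 1 - P(none) = 1 - (1-p)^n
p = 1/100 = 0.01
1 - p = 0.99
(1 - p)^100 = 0.99^100 = 0.366032
P(at least one) = 1 - 0.366032 = 0.6340

0.6340


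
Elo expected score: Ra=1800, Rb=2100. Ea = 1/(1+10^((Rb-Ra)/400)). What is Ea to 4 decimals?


Elo expected score: Ea = 1/(1 + 10^((Rb-Ra)/400))
Rb - Ra = 2100 - 1800 = 300
(Rb-Ra)/400 = 300/400 = 0.75
10^0.75 = 5.623413
Ea = 1/(1 + 5.623413) = 1/6.623413 = 0.1510

0.1510


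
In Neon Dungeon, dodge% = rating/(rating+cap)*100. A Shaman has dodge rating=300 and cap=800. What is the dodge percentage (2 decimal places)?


dodge% = 300 / (300 + 800) * 100
= 300 / 1100 * 100
= 0.272727 * 100
= 27.27%

27.27%


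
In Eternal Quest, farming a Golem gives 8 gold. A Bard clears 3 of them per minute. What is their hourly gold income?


Gold per minute = 8 * 3 = 24
Gold per hour = 24 * 60 = 1440

1440 gold/hour


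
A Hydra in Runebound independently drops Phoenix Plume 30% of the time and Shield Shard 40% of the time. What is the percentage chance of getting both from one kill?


For independent events, P(both) = P(A) * P(B)
= 30% * 40%
= 1200 / 100 %
= 12.0%

12.0%


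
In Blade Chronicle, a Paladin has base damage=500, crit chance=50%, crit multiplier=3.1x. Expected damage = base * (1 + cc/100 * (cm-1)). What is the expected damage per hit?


E[dmg] = base * (1 + crit_chance * (crit_mult - 1))
cc as decimal = 50/100 = 0.5
cm - 1 = 3.1 - 1 = 2.1
Bonus factor = 0.5 * 2.1 = 1.05
Total multiplier = 1 + 1.05 = 2.05
Expected damage = 500 * 2.05 = 1025.00

1025.00 damage


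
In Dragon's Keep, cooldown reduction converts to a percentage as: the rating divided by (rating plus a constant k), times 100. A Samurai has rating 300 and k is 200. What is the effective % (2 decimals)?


effective% = rating / (rating + k) * 100
= 300 / (300 + 200) * 100
= 300 / 500 * 100
= 0.6 * 100
= 60.00%

60.00%


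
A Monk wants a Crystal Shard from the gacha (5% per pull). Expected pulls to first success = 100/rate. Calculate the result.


Expected pulls for a geometric distribution = 1/p = 100 / rate%
= 100 / 5
= 20.0

20.0 pulls


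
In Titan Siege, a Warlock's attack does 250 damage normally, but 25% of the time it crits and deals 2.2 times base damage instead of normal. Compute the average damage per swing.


E[dmg] = base * (1 + crit_chance * (crit_mult - 1))
cc as decimal = 25/100 = 0.25
cm - 1 = 2.2 - 1 = 1.2
Bonus factor = 0.25 * 1.2 = 0.3
Total multiplier = 1 + 0.3 = 1.3
Expected damage = 250 * 1.3 = 325.00

325.00 damage


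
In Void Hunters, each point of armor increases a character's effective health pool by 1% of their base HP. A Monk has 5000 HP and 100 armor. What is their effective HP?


EHP = 5000 * (1 + 100/100)
= 5000 * (1 + 1.0)
= 5000 * 2.0
= 10000.0

10000.0 EHP


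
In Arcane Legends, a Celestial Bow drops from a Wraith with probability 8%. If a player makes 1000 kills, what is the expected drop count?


Expected drops = kills * (drop_rate / 100)
= 1000 * (8 / 100)
= 1000 * 0.08
= 80.0

80.0 drops


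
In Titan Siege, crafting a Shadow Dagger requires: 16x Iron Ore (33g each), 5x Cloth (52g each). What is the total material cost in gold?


Cost breakdown:
  Iron Ore: 16 * 33 = 528
  Cloth: 5 * 52 = 260
Total = 528 + 260 = 788

788 gold


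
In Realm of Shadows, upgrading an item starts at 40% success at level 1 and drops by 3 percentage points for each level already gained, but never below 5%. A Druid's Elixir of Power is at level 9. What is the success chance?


raw_rate = 40 - 3 * (9 - 1)
= 40 - 3 * 8
= 40 - 24
= 16
Apply floor: max(16, 5) = 16%

16%


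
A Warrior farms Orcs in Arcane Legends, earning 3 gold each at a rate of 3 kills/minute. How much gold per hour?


Gold per minute = 3 * 3 = 9
Gold per hour = 9 * 60 = 540

540 gold/hour


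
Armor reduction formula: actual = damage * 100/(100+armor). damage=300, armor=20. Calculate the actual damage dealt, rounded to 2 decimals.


actual = 300 * 100 / (100 + 20)
= 300 * 100 / 120
= 30000 / 120
= 250.00

250.00 damage


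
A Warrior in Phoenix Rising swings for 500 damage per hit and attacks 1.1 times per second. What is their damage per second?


DPS = damage * attack_speed
= 500 * 1.1
= 550.0

550.0 DPS


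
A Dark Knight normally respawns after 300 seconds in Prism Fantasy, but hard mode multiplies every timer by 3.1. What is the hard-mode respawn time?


Respawn time = base * multiplier
= 300 * 3.1
= 930.0 seconds

930.0 seconds


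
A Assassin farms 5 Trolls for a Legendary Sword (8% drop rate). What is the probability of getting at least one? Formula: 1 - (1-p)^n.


P(at least one) = 1 - P(none) = 1 - (1-p)^n
p = 8/100 = 0.08
1 - p = 0.92
(1 - p)^5 = 0.92^5 = 0.659082
P(at least one) = 1 - 0.659082 = 0.3409

0.3409


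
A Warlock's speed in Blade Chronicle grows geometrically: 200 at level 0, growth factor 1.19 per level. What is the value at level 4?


value = base * growth^level
= 200 * 1.19^4
= 200 * 2.005339
= 401.07

401.07 speed


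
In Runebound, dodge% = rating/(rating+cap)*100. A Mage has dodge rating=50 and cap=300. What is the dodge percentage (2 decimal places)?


dodge% = 50 / (50 + 300) * 100
= 50 / 350 * 100
= 0.142857 * 100
= 14.29%

14.29%


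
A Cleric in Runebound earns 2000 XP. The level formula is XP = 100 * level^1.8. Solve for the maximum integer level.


XP = 100 * level^1.8, so level = (XP / 100)^(1/1.8)
= (2000 / 100)^(1/1.8)
= 20.0^0.5556
= 5.282
Floor: level = 5

level 5


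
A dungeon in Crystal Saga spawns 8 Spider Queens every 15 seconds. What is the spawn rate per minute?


Spawns per minute = count * (60 / interval)
= 8 * (60 / 15)
= 8 * 4.0
= 32.0

32.0 per minute


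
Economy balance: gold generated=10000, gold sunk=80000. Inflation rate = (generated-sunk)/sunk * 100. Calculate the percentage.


Net gold = 10000 - 80000 = -70000
Inflation rate = net / sunk * 100 = -70000 / 80000 * 100
= -0.875 * 100
= -87.50%

-87.50%


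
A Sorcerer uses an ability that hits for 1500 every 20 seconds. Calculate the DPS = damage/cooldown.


DPS = damage / cooldown
= 1500 / 20
= 75.00

75.00 DPS


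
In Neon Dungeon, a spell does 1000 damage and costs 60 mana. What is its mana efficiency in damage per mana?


Efficiency = damage / mana
= 1000 / 60
= 16.67

16.67 dmg/mana


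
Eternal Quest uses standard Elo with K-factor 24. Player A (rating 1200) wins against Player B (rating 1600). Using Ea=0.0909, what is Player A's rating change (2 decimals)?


Elo update: delta = K * (S - Ea), where S = 1 (wins)
S - Ea = 1 - 0.0909 = 0.9091
Rating change = 24 * 0.9091
= 21.82

21.82 rating points


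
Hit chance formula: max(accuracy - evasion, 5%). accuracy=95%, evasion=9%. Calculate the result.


accuracy - evasion = 95 - 9 = 86
Apply floor: max(86, 5) = 86
Hit chance = 86%

86%


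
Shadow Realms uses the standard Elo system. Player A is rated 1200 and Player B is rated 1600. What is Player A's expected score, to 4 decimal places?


Elo expected score: Ea = 1/(1 + 10^((Rb-Ra)/400))
Rb - Ra = 1600 - 1200 = 400
(Rb-Ra)/400 = 400/400 = 1.0
10^1.0 = 10.0
Ea = 1/(1 + 10.0) = 1/11.0 = 0.0909

0.0909


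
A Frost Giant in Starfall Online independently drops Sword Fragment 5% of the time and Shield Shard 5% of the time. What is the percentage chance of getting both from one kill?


For independent events, P(both) = P(A) * P(B)
= 5% * 5%
= 25 / 100 %
= 0.25%

0.25%


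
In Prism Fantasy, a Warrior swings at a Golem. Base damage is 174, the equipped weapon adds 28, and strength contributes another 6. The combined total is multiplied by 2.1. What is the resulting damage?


Sum base + weapon + str = 174 + 28 + 6 = 208
Multiply by 2.1:
208 * 2.1 = 436.8

436.8 damage


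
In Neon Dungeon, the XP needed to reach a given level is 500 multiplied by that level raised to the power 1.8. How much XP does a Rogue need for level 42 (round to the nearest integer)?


XP = 500 * level^1.8
Substitute level = 42:
XP = 500 * 42^1.8
= 500 * 835.312
= 417656

417656 XP


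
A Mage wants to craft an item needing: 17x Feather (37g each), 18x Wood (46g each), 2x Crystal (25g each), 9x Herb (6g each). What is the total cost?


Cost breakdown:
  Feather: 17 * 37 = 629
  Wood: 18 * 46 = 828
  Crystal: 2 * 25 = 50
  Herb: 9 * 6 = 54
Total = 629 + 828 + 50 + 54 = 1561

1561 gold


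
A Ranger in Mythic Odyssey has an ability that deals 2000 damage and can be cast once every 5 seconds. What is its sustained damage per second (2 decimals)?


DPS = damage / cooldown
= 2000 / 5
= 400.00

400.00 DPS


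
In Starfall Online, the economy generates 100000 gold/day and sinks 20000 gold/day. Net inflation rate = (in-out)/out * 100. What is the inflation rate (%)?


Net gold = 100000 - 20000 = 80000
Inflation rate = net / sunk * 100 = 80000 / 20000 * 100
= 4.0 * 100
= 400.00%

400.00%


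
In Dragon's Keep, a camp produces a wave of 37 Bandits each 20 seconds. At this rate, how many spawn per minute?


Spawns per minute = count * (60 / interval)
= 37 * (60 / 20)
= 37 * 3.0
= 111.0

111.0 per minute


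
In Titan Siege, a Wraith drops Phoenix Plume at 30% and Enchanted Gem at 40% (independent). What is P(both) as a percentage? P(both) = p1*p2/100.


For independent events, P(both) = P(A) * P(B)
= 30% * 40%
= 1200 / 100 %
= 12.0%

12.0%


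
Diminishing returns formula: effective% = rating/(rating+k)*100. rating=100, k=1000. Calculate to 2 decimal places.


effective% = rating / (rating + k) * 100
= 100 / (100 + 1000) * 100
= 100 / 1100 * 100
= 0.090909 * 100
= 9.09%

9.09%


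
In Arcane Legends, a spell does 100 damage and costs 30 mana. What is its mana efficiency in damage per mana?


Efficiency = damage / mana
= 100 / 30
= 3.33

3.33 dmg/mana


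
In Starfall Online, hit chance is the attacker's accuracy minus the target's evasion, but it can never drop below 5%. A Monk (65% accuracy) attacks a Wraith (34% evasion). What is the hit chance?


accuracy - evasion = 65 - 34 = 31
Apply floor: max(31, 5) = 31
Hit chance = 31%

31%


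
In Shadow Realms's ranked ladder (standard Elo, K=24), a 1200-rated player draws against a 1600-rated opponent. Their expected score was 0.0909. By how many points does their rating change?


Elo update: delta = K * (S - Ea), where S = 0.5 (draws)
S - Ea = 0.5 - 0.0909 = 0.4091
Rating change = 24 * 0.4091
= 9.82

9.82 rating points


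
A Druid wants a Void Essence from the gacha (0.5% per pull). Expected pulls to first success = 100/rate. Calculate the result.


Expected pulls for a geometric distribution = 1/p = 100 / rate%
= 100 / 0.5
= 200.0

200.0 pulls


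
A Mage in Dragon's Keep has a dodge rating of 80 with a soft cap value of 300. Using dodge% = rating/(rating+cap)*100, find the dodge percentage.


dodge% = 80 / (80 + 300) * 100
= 80 / 380 * 100
= 0.210526 * 100
= 21.05%

21.05%


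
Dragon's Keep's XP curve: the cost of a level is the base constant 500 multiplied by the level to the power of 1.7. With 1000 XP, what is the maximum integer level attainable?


XP = 500 * level^1.7, so level = (XP / 500)^(1/1.7)
= (1000 / 500)^(1/1.7)
= 2.0^0.5882
= 1.5034
Floor: level = 1

level 1


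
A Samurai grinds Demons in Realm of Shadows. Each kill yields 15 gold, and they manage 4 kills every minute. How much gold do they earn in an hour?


Gold per minute = 15 * 4 = 60
Gold per hour = 60 * 60 = 3600

3600 gold/hour


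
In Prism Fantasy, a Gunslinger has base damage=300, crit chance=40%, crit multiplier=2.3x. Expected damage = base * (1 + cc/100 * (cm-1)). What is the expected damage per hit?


E[dmg] = base * (1 + crit_chance * (crit_mult - 1))
cc as decimal = 40/100 = 0.4
cm - 1 = 2.3 - 1 = 1.3
Bonus factor = 0.4 * 1.3 = 0.52
Total multiplier = 1 + 0.52 = 1.52
Expected damage = 300 * 1.52 = 456.00

456.00 damage


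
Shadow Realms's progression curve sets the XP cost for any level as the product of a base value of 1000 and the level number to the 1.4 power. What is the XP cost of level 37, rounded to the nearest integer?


XP = 1000 * level^1.4
Substitute level = 37:
XP = 1000 * 37^1.4
= 1000 * 156.8492
= 156849

156849 XP


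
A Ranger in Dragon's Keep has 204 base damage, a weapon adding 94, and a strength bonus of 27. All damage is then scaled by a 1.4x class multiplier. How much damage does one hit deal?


Sum base + weapon + str = 204 + 94 + 27 = 325
Multiply by 1.4:
325 * 1.4 = 455.0

455.0 damage


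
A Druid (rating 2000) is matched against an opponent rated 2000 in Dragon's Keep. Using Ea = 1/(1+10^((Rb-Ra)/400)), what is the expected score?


Elo expected score: Ea = 1/(1 + 10^((Rb-Ra)/400))
Rb - Ra = 2000 - 2000 = 0
(Rb-Ra)/400 = 0/400 = 0.0
10^0.0 = 1.0
Ea = 1/(1 + 1.0) = 1/2.0 = 0.5000

0.5000


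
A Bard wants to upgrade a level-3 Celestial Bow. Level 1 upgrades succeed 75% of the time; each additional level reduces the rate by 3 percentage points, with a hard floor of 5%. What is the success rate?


raw_rate = 75 - 3 * (3 - 1)
= 75 - 3 * 2
= 75 - 6
= 69
Apply floor: max(69, 5) = 69%

69%


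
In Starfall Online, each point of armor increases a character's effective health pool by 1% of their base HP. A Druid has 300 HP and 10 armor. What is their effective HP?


EHP = 300 * (1 + 10/100)
= 300 * (1 + 0.1)
= 300 * 1.1
= 330.0

330.0 EHP


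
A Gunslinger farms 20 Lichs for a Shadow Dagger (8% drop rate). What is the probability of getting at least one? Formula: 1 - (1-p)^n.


P(at least one) = 1 - P(none) = 1 - (1-p)^n
p = 8/100 = 0.08
1 - p = 0.92
(1 - p)^20 = 0.92^20 = 0.188693
P(at least one) = 1 - 0.188693 = 0.8113

0.8113


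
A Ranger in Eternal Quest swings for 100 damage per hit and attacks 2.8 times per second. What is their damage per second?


DPS = damage * attack_speed
= 100 * 2.8
= 280.0

280.0 DPS


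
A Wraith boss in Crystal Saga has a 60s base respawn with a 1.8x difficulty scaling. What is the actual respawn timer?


Respawn time = base * multiplier
= 60 * 1.8
= 108.0 seconds

108.0 seconds


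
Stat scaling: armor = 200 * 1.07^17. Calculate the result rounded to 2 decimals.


value = base * growth^level
= 200 * 1.07^17
= 200 * 3.158815
= 631.76

631.76 armor


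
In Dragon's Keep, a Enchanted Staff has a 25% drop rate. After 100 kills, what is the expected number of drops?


Expected drops = kills * (drop_rate / 100)
= 100 * (25 / 100)
= 100 * 0.25
= 25.0

25.0 drops


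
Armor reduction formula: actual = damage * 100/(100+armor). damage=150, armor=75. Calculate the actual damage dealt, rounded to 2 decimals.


actual = 150 * 100 / (100 + 75)
= 150 * 100 / 175
= 15000 / 175
= 85.71

85.71 damage


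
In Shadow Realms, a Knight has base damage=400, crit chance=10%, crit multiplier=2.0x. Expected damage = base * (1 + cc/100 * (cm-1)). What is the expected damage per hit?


E[dmg] = base * (1 + crit_chance * (crit_mult - 1))
cc as decimal = 10/100 = 0.1
cm - 1 = 2.0 - 1 = 1.0
Bonus factor = 0.1 * 1.0 = 0.1
Total multiplier = 1 + 0.1 = 1.1
Expected damage = 400 * 1.1 = 440.00

440.00 damage


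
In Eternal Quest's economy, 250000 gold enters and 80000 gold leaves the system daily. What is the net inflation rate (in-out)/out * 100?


Net gold = 250000 - 80000 = 170000
Inflation rate = net / sunk * 100 = 170000 / 80000 * 100
= 2.125 * 100
= 212.50%

212.50%


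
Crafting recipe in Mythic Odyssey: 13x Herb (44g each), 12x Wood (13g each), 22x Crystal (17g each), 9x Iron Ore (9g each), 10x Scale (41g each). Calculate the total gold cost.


Cost breakdown:
  Herb: 13 * 44 = 572
  Wood: 12 * 13 = 156
  Crystal: 22 * 17 = 374
  Iron Ore: 9 * 9 = 81
  Scale: 10 * 41 = 410
Total = 572 + 156 + 374 + 81 + 410 = 1593

1593 gold


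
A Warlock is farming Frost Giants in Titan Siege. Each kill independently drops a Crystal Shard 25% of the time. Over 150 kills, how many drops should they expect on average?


Expected drops = kills * (drop_rate / 100)
= 150 * (25 / 100)
= 150 * 0.25
= 37.5

37.5 drops


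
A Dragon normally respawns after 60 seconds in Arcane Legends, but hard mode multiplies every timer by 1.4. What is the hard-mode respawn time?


Respawn time = base * multiplier
= 60 * 1.4
= 84.0 seconds

84.0 seconds


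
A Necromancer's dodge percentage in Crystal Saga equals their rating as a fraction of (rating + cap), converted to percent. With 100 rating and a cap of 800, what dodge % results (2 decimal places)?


dodge% = 100 / (100 + 800) * 100
= 100 / 900 * 100
= 0.111111 * 100
= 11.11%

11.11%


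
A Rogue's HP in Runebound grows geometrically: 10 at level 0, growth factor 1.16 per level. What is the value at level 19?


value = base * growth^level
= 10 * 1.16^19
= 10 * 16.776517
= 167.77

167.77 HP


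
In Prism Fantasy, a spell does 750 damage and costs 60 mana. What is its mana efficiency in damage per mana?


Efficiency = damage / mana
= 750 / 60
= 12.50

12.50 dmg/mana


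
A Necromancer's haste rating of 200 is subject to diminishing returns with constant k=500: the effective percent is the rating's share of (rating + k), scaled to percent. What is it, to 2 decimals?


effective% = rating / (rating + k) * 100
= 200 / (200 + 500) * 100
= 200 / 700 * 100
= 0.285714 * 100
= 28.57%

28.57%


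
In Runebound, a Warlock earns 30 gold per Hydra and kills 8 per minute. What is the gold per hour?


Gold per minute = 30 * 8 = 240
Gold per hour = 240 * 60 = 14400

14400 gold/hour


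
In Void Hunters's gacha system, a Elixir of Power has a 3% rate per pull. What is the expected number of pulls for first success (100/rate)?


Expected pulls for a geometric distribution = 1/p = 100 / rate%
= 100 / 3
= 33.33

33.33 pulls


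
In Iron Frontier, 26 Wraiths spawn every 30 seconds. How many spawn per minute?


Spawns per minute = count * (60 / interval)
= 26 * (60 / 30)
= 26 * 2.0
= 52.0

52.0 per minute


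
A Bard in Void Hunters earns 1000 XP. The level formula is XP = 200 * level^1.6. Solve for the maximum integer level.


XP = 200 * level^1.6, so level = (XP / 200)^(1/1.6)
= (1000 / 200)^(1/1.6)
= 5.0^0.625
= 2.7344
Floor: level = 2

level 2


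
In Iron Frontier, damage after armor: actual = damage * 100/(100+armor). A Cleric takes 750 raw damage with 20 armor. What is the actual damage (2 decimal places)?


actual = 750 * 100 / (100 + 20)
= 750 * 100 / 120
= 75000 / 120
= 625.00

625.00 damage


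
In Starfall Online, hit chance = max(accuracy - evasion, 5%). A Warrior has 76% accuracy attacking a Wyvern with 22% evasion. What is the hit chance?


accuracy - evasion = 76 - 22 = 54
Apply floor: max(54, 5) = 54
Hit chance = 54%

54%


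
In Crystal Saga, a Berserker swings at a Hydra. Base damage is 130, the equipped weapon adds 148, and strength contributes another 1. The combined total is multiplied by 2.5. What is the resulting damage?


Sum base + weapon + str = 130 + 148 + 1 = 279
Multiply by 2.5:
279 * 2.5 = 697.5

697.5 damage


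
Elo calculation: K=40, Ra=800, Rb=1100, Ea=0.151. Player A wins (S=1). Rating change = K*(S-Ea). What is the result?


Elo update: delta = K * (S - Ea), where S = 1 (wins)
S - Ea = 1 - 0.151 = 0.849
Rating change = 40 * 0.849
= 33.96

33.96 rating points


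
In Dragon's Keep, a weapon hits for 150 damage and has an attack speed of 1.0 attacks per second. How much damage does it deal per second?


DPS = damage * attack_speed
= 150 * 1.0
= 150.0

150.0 DPS


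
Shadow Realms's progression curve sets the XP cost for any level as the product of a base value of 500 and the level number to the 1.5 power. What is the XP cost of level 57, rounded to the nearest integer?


XP = 500 * level^1.5
Substitute level = 57:
XP = 500 * 57^1.5
= 500 * 430.3406
= 215170

215170 XP


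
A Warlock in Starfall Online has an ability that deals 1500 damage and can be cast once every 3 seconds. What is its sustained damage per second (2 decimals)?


DPS = damage / cooldown
= 1500 / 3
= 500.00

500.00 DPS


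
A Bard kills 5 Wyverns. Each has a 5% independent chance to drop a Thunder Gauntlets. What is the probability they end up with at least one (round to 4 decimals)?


P(at least one) = 1 - P(none) = 1 - (1-p)^n
p = 5/100 = 0.05
1 - p = 0.95
(1 - p)^5 = 0.95^5 = 0.773781
P(at least one) = 1 - 0.773781 = 0.2262

0.2262


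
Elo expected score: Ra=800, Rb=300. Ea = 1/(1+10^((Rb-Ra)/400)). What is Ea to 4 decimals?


Elo expected score: Ea = 1/(1 + 10^((Rb-Ra)/400))
Rb - Ra = 300 - 800 = -500
(Rb-Ra)/400 = -500/400 = -1.25
10^-1.25 = 0.056234
Ea = 1/(1 + 0.056234) = 1/1.056234 = 0.9468

0.9468


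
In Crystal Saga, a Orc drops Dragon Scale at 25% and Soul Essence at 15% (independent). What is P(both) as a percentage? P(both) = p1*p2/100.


For independent events, P(both) = P(A) * P(B)
= 25% * 15%
= 375 / 100 %
= 3.75%

3.75%


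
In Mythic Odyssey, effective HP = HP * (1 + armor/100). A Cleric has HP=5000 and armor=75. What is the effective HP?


EHP = 5000 * (1 + 75/100)
= 5000 * (1 + 0.75)
= 5000 * 1.75
= 8750.0

8750.0 EHP


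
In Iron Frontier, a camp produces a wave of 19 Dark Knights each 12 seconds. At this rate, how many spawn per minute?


Spawns per minute = count * (60 / interval)
= 19 * (60 / 12)
= 19 * 5.0
= 95.0

95.0 per minute


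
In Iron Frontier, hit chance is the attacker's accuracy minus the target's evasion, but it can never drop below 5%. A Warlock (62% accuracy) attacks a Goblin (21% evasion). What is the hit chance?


accuracy - evasion = 62 - 21 = 41
Apply floor: max(41, 5) = 41
Hit chance = 41%

41%


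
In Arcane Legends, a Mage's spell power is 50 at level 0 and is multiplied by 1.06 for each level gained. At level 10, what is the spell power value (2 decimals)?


value = base * growth^level
= 50 * 1.06^10
= 50 * 1.790848
= 89.54

89.54 spell power


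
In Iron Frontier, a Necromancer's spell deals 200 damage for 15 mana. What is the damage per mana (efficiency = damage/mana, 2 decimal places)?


Efficiency = damage / mana
= 200 / 15
= 13.33

13.33 dmg/mana


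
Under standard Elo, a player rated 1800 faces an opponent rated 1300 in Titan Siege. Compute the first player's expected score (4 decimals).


Elo expected score: Ea = 1/(1 + 10^((Rb-Ra)/400))
Rb - Ra = 1300 - 1800 = -500
(Rb-Ra)/400 = -500/400 = -1.25
10^-1.25 = 0.056234
Ea = 1/(1 + 0.056234) = 1/1.056234 = 0.9468

0.9468


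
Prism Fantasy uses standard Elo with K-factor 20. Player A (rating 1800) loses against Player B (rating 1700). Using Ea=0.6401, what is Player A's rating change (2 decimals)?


Elo update: delta = K * (S - Ea), where S = 0 (loses)
S - Ea = 0 - 0.6401 = -0.6401
Rating change = 20 * -0.6401
= -12.80

-12.80 rating points


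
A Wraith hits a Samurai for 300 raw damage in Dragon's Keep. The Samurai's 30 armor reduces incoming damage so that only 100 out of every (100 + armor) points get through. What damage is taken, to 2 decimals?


actual = 300 * 100 / (100 + 30)
= 300 * 100 / 130
= 30000 / 130
= 230.77

230.77 damage


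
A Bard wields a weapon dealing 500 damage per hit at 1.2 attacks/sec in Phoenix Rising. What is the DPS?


DPS = damage * attack_speed
= 500 * 1.2
= 600.0

600.0 DPS


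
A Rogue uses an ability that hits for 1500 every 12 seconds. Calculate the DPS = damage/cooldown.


DPS = damage / cooldown
= 1500 / 12
= 125.00

125.00 DPS


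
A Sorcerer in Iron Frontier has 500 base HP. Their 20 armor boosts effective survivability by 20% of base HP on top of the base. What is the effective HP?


EHP = 500 * (1 + 20/100)
= 500 * (1 + 0.2)
= 500 * 1.2
= 600.0

600.0 EHP


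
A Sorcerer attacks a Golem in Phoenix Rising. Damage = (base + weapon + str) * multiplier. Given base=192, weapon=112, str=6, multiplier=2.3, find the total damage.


Sum base + weapon + str = 192 + 112 + 6 = 310
Multiply by 2.3:
310 * 2.3 = 713.0

713.0 damage


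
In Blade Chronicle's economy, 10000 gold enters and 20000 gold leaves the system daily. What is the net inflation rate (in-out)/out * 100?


Net gold = 10000 - 20000 = -10000
Inflation rate = net / sunk * 100 = -10000 / 20000 * 100
= -0.5 * 100
= -50.00%

-50.00%


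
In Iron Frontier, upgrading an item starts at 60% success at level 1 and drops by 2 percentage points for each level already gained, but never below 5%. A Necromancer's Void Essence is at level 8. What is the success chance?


raw_rate = 60 - 2 * (8 - 1)
= 60 - 2 * 7
= 60 - 14
= 46
Apply floor: max(46, 5) = 46%

46%


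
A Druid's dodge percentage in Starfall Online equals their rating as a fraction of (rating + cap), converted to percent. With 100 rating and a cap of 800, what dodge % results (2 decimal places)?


dodge% = 100 / (100 + 800) * 100
= 100 / 900 * 100
= 0.111111 * 100
= 11.11%

11.11%


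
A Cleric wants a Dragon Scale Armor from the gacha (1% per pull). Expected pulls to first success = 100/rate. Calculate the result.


Expected pulls for a geometric distribution = 1/p = 100 / rate%
= 100 / 1
= 100.0

100.0 pulls


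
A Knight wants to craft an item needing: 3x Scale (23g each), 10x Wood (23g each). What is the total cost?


Cost breakdown:
  Scale: 3 * 23 = 69
  Wood: 10 * 23 = 230
Total = 69 + 230 = 299

299 gold


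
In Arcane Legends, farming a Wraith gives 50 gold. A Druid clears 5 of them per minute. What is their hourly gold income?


Gold per minute = 50 * 5 = 250
Gold per hour = 250 * 60 = 15000

15000 gold/hour


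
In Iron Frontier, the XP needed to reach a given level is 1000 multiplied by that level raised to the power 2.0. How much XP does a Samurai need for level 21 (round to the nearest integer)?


XP = 1000 * level^2.0
Substitute level = 21:
XP = 1000 * 21^2.0
= 1000 * 441.0
= 441000

441000 XP


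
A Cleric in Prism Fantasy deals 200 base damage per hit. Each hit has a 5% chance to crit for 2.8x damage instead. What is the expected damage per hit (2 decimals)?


E[dmg] = base * (1 + crit_chance * (crit_mult - 1))
cc as decimal = 5/100 = 0.05
cm - 1 = 2.8 - 1 = 1.8
Bonus factor = 0.05 * 1.8 = 0.09
Total multiplier = 1 + 0.09 = 1.09
Expected damage = 200 * 1.09 = 218.00

218.00 damage


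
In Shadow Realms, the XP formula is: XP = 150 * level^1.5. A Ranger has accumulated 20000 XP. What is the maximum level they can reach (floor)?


XP = 150 * level^1.5, so level = (XP / 150)^(1/1.5)
= (20000 / 150)^(1/1.5)
= 133.3333^0.6667
= 26.0991
Floor: level = 26

level 26


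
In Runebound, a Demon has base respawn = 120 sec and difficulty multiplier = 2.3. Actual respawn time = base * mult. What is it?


Respawn time = base * multiplier
= 120 * 2.3
= 276.0 seconds

276.0 seconds


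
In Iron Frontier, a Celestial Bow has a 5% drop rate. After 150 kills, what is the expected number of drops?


Expected drops = kills * (drop_rate / 100)
= 150 * (5 / 100)
= 150 * 0.05
= 7.5

7.5 drops


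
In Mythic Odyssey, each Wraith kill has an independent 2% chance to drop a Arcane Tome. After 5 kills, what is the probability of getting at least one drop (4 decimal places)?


P(at least one) = 1 - P(none) = 1 - (1-p)^n
p = 2/100 = 0.02
1 - p = 0.98
(1 - p)^5 = 0.98^5 = 0.903921
P(at least one) = 1 - 0.903921 = 0.0961

0.0961


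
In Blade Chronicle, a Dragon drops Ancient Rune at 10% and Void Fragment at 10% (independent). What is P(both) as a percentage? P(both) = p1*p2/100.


For independent events, P(both) = P(A) * P(B)
= 10% * 10%
= 100 / 100 %
= 1.0%

1.0%


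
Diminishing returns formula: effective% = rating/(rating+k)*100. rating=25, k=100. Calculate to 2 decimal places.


effective% = rating / (rating + k) * 100
= 25 / (25 + 100) * 100
= 25 / 125 * 100
= 0.2 * 100
= 20.00%

20.00%


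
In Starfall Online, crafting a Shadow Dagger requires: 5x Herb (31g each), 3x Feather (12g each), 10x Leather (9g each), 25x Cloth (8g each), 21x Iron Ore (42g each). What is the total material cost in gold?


Cost breakdown:
  Herb: 5 * 31 = 155
  Feather: 3 * 12 = 36
  Leather: 10 * 9 = 90
  Cloth: 25 * 8 = 200
  Iron Ore: 21 * 42 = 882
Total = 155 + 36 + 90 + 200 + 882 = 1363

1363 gold


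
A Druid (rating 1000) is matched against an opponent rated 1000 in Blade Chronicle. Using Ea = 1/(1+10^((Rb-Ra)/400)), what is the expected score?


Elo expected score: Ea = 1/(1 + 10^((Rb-Ra)/400))
Rb - Ra = 1000 - 1000 = 0
(Rb-Ra)/400 = 0/400 = 0.0
10^0.0 = 1.0
Ea = 1/(1 + 1.0) = 1/2.0 = 0.5000

0.5000


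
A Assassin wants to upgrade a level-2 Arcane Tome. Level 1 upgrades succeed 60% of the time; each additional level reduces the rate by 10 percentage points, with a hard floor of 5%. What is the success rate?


raw_rate = 60 - 10 * (2 - 1)
= 60 - 10 * 1
= 60 - 10
= 50
Apply floor: max(50, 5) = 50%

50%


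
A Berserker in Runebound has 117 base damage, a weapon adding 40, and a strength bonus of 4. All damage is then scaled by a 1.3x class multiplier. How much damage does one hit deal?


Sum base + weapon + str = 117 + 40 + 4 = 161
Multiply by 1.3:
161 * 1.3 = 209.3

209.3 damage
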